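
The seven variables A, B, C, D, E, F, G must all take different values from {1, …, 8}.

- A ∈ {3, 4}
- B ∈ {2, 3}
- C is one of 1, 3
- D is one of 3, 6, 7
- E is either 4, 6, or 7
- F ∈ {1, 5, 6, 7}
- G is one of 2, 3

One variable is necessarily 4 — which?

Among the 7 variables, 5 fits only F (and all 7 values in {1, 2, 3, 4, 5, 6, 7} must be used), so F = 5.
Among the 6 still-open variables, 1 fits only C (and all 6 values in {1, 2, 3, 4, 6, 7} must be used), so C = 1.
The 2 variables B and G are confined to {2, 3}, which locks those values in; drop them from A, D.
So 4 goes to A.

A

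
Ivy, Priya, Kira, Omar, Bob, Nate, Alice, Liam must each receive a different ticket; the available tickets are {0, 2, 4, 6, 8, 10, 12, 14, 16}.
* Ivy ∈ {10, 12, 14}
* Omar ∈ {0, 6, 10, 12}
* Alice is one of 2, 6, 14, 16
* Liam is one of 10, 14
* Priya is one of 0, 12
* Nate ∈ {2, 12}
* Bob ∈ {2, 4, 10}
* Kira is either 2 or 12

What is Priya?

0

Among the 8 variables, 4 fits only Bob (and all 8 values in {0, 2, 4, 6, 10, 12, 14, 16} must be used), so Bob = 4.
The 7 still-open variables draw from only 7 values {0, 2, 6, 10, 12, 14, 16}, so each is used; only Alice can be 16, hence Alice = 16.
The 6 still-open variables together cover exactly {0, 2, 6, 10, 12, 14} — 6 values for 6 variables — and 6 appears only in Omar's list, so Omar = 6.
The 5 still-open variables together cover exactly {0, 2, 10, 12, 14} — 5 values for 5 variables — and 0 appears only in Priya's list, so Priya = 0.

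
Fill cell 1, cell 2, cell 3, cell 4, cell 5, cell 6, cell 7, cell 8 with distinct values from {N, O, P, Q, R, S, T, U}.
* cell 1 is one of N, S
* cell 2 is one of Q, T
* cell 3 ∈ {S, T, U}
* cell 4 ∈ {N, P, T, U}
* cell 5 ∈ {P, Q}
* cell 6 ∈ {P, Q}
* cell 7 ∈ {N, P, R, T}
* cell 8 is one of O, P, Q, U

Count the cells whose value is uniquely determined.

The 8 variables draw from only 8 values {N, O, P, Q, R, S, T, U}, so each is used; only cell 8 can be O, hence cell 8 = O.
The 7 still-open variables together cover exactly {N, P, Q, R, S, T, U} — 7 values for 7 variables — and R appears only in cell 7's list, so cell 7 = R.
The 2 variables cell 5 and cell 6 are confined to {P, Q}, which locks those values in; drop them from cell 2, cell 4.
cell 2's domain is down to {T}, so cell 2 = T. Strike T from cell 3, cell 4.
Determined: cell 2=T, cell 7=R, cell 8=O. The other cells each still have more than one consistent value. That makes 3.

3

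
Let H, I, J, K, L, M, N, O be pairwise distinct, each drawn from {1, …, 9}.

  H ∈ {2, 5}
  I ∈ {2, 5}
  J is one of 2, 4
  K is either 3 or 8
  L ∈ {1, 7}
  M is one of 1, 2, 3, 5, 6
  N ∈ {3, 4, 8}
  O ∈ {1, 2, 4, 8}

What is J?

4

The 8 variables draw from only 8 values {1, 2, 3, 4, 5, 6, 7, 8}, so each is used; only M can be 6, hence M = 6.
Among the 7 still-open variables, 7 fits only L (and all 7 values in {1, 2, 3, 4, 5, 7, 8} must be used), so L = 7.
The 6 still-open variables together cover exactly {1, 2, 3, 4, 5, 8} — 6 values for 6 variables — and 1 appears only in O's list, so O = 1.
H and I between them cover only {2, 5} — a naked pair. Remove those values from J.
So J = 4.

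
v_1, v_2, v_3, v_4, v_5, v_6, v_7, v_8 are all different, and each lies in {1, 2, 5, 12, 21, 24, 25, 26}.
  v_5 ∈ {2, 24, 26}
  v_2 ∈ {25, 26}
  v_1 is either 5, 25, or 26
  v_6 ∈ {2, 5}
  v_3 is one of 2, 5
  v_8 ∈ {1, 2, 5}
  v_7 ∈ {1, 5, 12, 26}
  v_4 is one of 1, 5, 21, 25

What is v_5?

The 8 variables draw from only 8 values {1, 2, 5, 12, 21, 24, 25, 26}, so each is used; only v_7 can be 12, hence v_7 = 12.
The 7 still-open variables together cover exactly {1, 2, 5, 21, 24, 25, 26} — 7 values for 7 variables — and 21 appears only in v_4's list, so v_4 = 21.
The 6 still-open variables draw from only 6 values {1, 2, 5, 24, 25, 26}, so each is used; only v_8 can be 1, hence v_8 = 1.
The 5 still-open variables draw from only 5 values {2, 5, 24, 25, 26}, so each is used; only v_5 can be 24, hence v_5 = 24.

24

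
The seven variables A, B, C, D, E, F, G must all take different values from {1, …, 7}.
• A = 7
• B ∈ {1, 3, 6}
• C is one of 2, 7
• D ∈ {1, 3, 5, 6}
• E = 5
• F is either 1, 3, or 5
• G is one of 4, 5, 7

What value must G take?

4

A has just one choice, so A = 7. Eliminate 7 elsewhere: C, G.
C has just one choice, so C = 2.
E must be 5 (only option left). So D, F, G can't be 5.
So G = 4.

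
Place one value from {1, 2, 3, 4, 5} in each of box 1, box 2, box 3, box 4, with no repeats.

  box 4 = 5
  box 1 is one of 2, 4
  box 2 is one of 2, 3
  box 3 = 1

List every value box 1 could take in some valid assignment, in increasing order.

box 3 has just one choice, so box 3 = 1.
box 4's domain is down to {5}, so box 4 = 5.
No further eliminations apply; box 1 can still be any of 2, 4.

2, 4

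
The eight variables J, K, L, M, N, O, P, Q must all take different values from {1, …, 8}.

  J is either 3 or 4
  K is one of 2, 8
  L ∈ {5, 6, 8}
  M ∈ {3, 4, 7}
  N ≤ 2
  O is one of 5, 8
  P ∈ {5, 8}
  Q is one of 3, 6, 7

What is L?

Among the 8 variables, 1 fits only N (and all 8 values in {1, 2, 3, 4, 5, 6, 7, 8} must be used), so N = 1.
The 7 still-open variables together cover exactly {2, 3, 4, 5, 6, 7, 8} — 7 values for 7 variables — and 2 appears only in K's list, so K = 2.
O and P share exactly the 2 values {5, 8}; by pigeonhole those values go to them, so strike 5, 8 from L.
So L = 6.

6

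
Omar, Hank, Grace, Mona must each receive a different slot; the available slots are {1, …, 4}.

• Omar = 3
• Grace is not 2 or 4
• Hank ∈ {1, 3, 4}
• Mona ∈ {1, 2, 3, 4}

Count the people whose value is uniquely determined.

4

Omar has just one choice, so Omar = 3. Eliminate 3 elsewhere: Hank, Grace, Mona.
Grace's domain is down to {1}, so Grace = 1. Remove 1 from Hank, Mona.
Hank has just one choice, so Hank = 4. Eliminate 4 elsewhere: Mona.
That leaves Mona = 2.
Every person is fixed: Omar=3, Hank=4, Grace=1, Mona=2. That makes 4.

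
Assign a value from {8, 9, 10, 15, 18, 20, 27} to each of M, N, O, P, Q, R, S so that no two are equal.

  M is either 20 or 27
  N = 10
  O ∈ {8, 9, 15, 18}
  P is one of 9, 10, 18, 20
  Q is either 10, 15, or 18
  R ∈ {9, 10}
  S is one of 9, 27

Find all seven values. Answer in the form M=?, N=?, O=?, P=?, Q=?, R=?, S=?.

N's domain is down to {10}, so N = 10. Eliminate 10 elsewhere: P, Q, R.
R must be 9 (only option left). So O, P, S can't be 9.
That leaves S = 27. Remove 27 from M.
That leaves M = 20. So P can't be 20.
P must be 18 (only option left). Strike 18 from O, Q.
Q must be 15 (only option left). So O can't be 15.
O's domain is down to {8}, so O = 8.

M=20, N=10, O=8, P=18, Q=15, R=9, S=27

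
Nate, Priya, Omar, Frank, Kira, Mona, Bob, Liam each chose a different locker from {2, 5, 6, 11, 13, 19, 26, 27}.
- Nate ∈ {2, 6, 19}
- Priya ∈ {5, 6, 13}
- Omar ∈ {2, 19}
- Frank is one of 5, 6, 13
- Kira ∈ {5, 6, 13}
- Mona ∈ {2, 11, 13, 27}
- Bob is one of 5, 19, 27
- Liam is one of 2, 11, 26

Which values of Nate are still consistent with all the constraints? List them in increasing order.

The 8 variables draw from only 8 values {2, 5, 6, 11, 13, 19, 26, 27}, so each is used; only Liam can be 26, hence Liam = 26.
The 7 still-open variables together cover exactly {2, 5, 6, 11, 13, 19, 27} — 7 values for 7 variables — and 11 appears only in Mona's list, so Mona = 11.
The 6 still-open variables together cover exactly {2, 5, 6, 13, 19, 27} — 6 values for 6 variables — and 27 appears only in Bob's list, so Bob = 27.
Priya, Frank, Kira between them cover only {5, 6, 13} — a naked triple. Remove those values from Nate.
No further eliminations apply; Nate can still be any of 2, 19.

2, 19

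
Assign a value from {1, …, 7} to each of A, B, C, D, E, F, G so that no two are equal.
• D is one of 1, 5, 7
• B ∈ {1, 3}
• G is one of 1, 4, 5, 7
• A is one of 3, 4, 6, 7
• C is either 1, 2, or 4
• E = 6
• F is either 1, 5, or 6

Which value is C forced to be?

2

E must be 6 (only option left). Eliminate 6 elsewhere: A, F.
The 6 still-open variables draw from only 6 values {1, 2, 3, 4, 5, 7}, so each is used; only C can be 2, hence C = 2.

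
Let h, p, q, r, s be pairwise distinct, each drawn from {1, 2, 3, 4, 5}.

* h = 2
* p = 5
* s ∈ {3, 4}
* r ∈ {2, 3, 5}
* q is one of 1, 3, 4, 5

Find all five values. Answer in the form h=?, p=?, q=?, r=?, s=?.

h=2, p=5, q=1, r=3, s=4

h must be 2 (only option left). Strike 2 from r.
That leaves p = 5. Strike 5 from q, r.
That leaves r = 3. Remove 3 from q, s.
s has just one choice, so s = 4. Eliminate 4 elsewhere: q.
q's domain is down to {1}, so q = 1.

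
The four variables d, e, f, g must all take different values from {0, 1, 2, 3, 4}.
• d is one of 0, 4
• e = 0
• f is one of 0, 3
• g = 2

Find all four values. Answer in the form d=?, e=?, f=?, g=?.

e has just one choice, so e = 0. Eliminate 0 elsewhere: d, f.
f's domain is down to {3}, so f = 3.
g's domain is down to {2}, so g = 2.
d must be 4 (only option left).

d=4, e=0, f=3, g=2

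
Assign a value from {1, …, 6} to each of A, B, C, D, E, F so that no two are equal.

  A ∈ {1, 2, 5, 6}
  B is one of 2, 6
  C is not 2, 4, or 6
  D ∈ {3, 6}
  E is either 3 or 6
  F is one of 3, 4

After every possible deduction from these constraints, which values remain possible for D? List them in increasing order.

3, 6

The 6 variables together cover exactly {1, 2, 3, 4, 5, 6} — 6 values for 6 variables — and 4 appears only in F's list, so F = 4.
D and E between them cover only {3, 6} — a naked pair. Remove those values from A, B, C.
B's domain is down to {2}, so B = 2. Eliminate 2 elsewhere: A.
No further eliminations apply; D can still be any of 3, 6.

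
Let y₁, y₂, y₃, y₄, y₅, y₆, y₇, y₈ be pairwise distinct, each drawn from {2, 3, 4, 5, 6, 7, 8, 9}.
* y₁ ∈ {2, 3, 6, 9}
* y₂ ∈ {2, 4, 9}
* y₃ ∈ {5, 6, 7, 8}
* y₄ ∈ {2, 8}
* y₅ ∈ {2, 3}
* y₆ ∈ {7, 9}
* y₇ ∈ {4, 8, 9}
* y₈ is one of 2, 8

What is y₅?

The 8 variables together cover exactly {2, 3, 4, 5, 6, 7, 8, 9} — 8 values for 8 variables — and 5 appears only in y₃'s list, so y₃ = 5.
Among the 7 still-open variables, 6 fits only y₁ (and all 7 values in {2, 3, 4, 6, 7, 8, 9} must be used), so y₁ = 6.
The 6 still-open variables draw from only 6 values {2, 3, 4, 7, 8, 9}, so each is used; only y₅ can be 3, hence y₅ = 3.

3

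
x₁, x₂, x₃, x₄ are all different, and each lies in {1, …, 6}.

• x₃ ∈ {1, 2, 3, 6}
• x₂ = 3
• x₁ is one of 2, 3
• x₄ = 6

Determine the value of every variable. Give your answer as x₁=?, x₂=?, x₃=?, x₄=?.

x₂ must be 3 (only option left). Strike 3 from x₁, x₃.
x₄ must be 6 (only option left). Remove 6 from x₃.
x₁ must be 2 (only option left). Remove 2 from x₃.
That leaves x₃ = 1.

x₁=2, x₂=3, x₃=1, x₄=6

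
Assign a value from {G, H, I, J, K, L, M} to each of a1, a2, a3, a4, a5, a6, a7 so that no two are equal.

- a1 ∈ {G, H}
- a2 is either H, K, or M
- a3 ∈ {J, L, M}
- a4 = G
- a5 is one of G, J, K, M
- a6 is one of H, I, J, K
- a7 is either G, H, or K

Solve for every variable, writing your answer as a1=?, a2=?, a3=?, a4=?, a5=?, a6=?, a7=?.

a1=H, a2=M, a3=L, a4=G, a5=J, a6=I, a7=K

a4 has just one choice, so a4 = G. Eliminate G elsewhere: a1, a5, a7.
That leaves a1 = H. So a2, a6, a7 can't be H.
a7's domain is down to {K}, so a7 = K. Remove K from a2, a5, a6.
a2's domain is down to {M}, so a2 = M. Eliminate M elsewhere: a3, a5.
a5 must be J (only option left). Remove J from a3, a6.
a6's domain is down to {I}, so a6 = I.
a3 has just one choice, so a3 = L.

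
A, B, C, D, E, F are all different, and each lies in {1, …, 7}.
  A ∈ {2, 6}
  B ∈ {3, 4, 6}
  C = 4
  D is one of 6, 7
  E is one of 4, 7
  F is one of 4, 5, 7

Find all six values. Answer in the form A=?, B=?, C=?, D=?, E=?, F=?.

A=2, B=3, C=4, D=6, E=7, F=5

C's domain is down to {4}, so C = 4. So B, E, F can't be 4.
E must be 7 (only option left). Remove 7 from D, F.
F's domain is down to {5}, so F = 5.
That leaves D = 6. Strike 6 from A, B.
That leaves A = 2.
B must be 3 (only option left).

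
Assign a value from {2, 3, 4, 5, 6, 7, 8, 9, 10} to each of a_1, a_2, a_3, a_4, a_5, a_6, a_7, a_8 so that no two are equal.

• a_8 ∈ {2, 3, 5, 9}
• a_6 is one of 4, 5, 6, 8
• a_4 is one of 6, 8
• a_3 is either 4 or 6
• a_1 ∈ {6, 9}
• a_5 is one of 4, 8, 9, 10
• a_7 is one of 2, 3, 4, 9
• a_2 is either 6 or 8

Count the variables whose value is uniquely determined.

4

The 8 variables together cover exactly {2, 3, 4, 5, 6, 8, 9, 10} — 8 values for 8 variables — and 10 appears only in a_5's list, so a_5 = 10.
a_2 and a_4 between them cover only {6, 8} — a naked pair. Remove those values from a_1, a_3, a_6.
That leaves a_1 = 9. So a_7, a_8 can't be 9.
a_3 has just one choice, so a_3 = 4. Remove 4 from a_6, a_7.
a_6 must be 5 (only option left). Remove 5 from a_8.
Determined: a_1=9, a_3=4, a_5=10, a_6=5. The other variables each still have more than one consistent value. That makes 4.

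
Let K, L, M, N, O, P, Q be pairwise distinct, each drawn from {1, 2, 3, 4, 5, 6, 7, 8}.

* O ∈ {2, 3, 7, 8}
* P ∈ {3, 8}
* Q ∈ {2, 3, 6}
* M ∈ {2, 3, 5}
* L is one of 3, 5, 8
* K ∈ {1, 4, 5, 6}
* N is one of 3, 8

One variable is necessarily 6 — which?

Q

N and P between them cover only {3, 8} — a naked pair. Remove those values from L, M, O, Q.
L must be 5 (only option left). Strike 5 from K, M.
M's domain is down to {2}, so M = 2. Strike 2 from O, Q.
So 6 goes to Q.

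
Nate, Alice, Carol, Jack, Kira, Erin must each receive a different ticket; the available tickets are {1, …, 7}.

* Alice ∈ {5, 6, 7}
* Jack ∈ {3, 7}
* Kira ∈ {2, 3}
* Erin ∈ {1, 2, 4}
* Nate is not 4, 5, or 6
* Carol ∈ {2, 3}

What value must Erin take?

4

The 2 variables Carol and Kira are confined to {2, 3}, which locks those values in; drop them from Nate, Jack, Erin.
That leaves Jack = 7. Remove 7 from Nate, Alice.
Nate has just one choice, so Nate = 1. Remove 1 from Erin.
So Erin = 4.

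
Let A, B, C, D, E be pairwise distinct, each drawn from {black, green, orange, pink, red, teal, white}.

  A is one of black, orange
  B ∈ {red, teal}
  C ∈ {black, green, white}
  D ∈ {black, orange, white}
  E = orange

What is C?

green

E must be orange (only option left). Eliminate orange elsewhere: A, D.
A has just one choice, so A = black. Eliminate black elsewhere: C, D.
D has just one choice, so D = white. So C can't be white.
So C = green.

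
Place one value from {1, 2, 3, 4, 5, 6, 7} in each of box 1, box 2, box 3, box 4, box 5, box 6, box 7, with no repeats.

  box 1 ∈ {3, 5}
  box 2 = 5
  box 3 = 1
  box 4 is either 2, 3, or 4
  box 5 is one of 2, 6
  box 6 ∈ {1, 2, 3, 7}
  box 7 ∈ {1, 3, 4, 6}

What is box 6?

7

box 2 must be 5 (only option left). Strike 5 from box 1.
That leaves box 3 = 1. Eliminate 1 elsewhere: box 6, box 7.
box 1 must be 3 (only option left). Strike 3 from box 4, box 6, box 7.
Among the 4 still-open variables, 7 fits only box 6 (and all 4 values in {2, 4, 6, 7} must be used), so box 6 = 7.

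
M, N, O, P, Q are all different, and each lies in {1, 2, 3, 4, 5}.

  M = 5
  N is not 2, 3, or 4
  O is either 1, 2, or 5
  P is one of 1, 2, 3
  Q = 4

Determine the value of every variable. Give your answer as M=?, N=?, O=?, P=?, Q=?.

M has just one choice, so M = 5. Strike 5 from N, O.
That leaves N = 1. So O, P can't be 1.
O's domain is down to {2}, so O = 2. Strike 2 from P.
P's domain is down to {3}, so P = 3.
That leaves Q = 4.

M=5, N=1, O=2, P=3, Q=4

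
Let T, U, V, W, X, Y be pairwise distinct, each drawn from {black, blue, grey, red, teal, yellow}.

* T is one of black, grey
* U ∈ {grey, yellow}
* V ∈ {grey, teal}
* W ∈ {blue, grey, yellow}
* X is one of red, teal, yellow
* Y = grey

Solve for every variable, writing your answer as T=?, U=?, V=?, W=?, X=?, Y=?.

T=black, U=yellow, V=teal, W=blue, X=red, Y=grey

Y must be grey (only option left). Remove grey from T, U, V, W.
That leaves T = black.
U's domain is down to {yellow}, so U = yellow. Strike yellow from W, X.
V's domain is down to {teal}, so V = teal. Remove teal from X.
W must be blue (only option left).
X must be red (only option left).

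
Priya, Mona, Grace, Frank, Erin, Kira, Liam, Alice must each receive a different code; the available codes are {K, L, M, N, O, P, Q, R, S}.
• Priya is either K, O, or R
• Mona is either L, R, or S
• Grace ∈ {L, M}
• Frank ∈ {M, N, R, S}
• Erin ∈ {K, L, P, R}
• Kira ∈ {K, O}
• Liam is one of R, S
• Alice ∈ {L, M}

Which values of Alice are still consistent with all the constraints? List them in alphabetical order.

L, M

The 8 variables draw from only 8 values {K, L, M, N, O, P, R, S}, so each is used; only Frank can be N, hence Frank = N.
The 7 still-open variables draw from only 7 values {K, L, M, O, P, R, S}, so each is used; only Erin can be P, hence Erin = P.
The 2 variables Grace and Alice are confined to {L, M}, which locks those values in; drop them from Mona.
Mona and Liam share exactly the 2 values {R, S}; by pigeonhole those values go to them, so strike R, S from Priya.
No further eliminations apply; Alice can still be any of L, M.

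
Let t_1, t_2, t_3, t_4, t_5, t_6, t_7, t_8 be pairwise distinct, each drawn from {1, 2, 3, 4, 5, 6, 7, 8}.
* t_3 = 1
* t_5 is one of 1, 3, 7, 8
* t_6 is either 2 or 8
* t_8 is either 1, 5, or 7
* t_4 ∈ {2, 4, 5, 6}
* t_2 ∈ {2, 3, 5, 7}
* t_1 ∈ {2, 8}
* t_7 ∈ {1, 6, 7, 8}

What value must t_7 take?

6

t_3 has just one choice, so t_3 = 1. Remove 1 from t_5, t_7, t_8.
The 7 still-open variables draw from only 7 values {2, 3, 4, 5, 6, 7, 8}, so each is used; only t_4 can be 4, hence t_4 = 4.
The 6 still-open variables together cover exactly {2, 3, 5, 6, 7, 8} — 6 values for 6 variables — and 6 appears only in t_7's list, so t_7 = 6.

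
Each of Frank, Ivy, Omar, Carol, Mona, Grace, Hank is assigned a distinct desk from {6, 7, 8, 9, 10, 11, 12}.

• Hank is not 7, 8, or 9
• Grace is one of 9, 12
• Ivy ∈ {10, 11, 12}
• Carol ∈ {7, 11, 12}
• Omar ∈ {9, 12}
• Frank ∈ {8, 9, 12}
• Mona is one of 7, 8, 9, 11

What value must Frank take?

8

Among the 7 variables, 6 fits only Hank (and all 7 values in {6, 7, 8, 9, 10, 11, 12} must be used), so Hank = 6.
The 6 still-open variables together cover exactly {7, 8, 9, 10, 11, 12} — 6 values for 6 variables — and 10 appears only in Ivy's list, so Ivy = 10.
The 2 variables Omar and Grace are confined to {9, 12}, which locks those values in; drop them from Frank, Carol, Mona.
So Frank = 8.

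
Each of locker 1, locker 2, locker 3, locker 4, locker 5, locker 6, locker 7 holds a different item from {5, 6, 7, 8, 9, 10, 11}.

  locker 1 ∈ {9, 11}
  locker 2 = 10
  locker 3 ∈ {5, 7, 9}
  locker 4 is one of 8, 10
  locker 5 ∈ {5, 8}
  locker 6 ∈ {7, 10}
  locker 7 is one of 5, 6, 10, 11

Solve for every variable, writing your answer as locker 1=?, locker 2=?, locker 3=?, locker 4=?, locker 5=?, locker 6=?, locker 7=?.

locker 2's domain is down to {10}, so locker 2 = 10. Strike 10 from locker 4, locker 6, locker 7.
locker 4 must be 8 (only option left). Eliminate 8 elsewhere: locker 5.
locker 5's domain is down to {5}, so locker 5 = 5. Strike 5 from locker 3, locker 7.
That leaves locker 6 = 7. Remove 7 from locker 3.
locker 3's domain is down to {9}, so locker 3 = 9. Remove 9 from locker 1.
locker 1's domain is down to {11}, so locker 1 = 11. Eliminate 11 elsewhere: locker 7.
locker 7's domain is down to {6}, so locker 7 = 6.

locker 1=11, locker 2=10, locker 3=9, locker 4=8, locker 5=5, locker 6=7, locker 7=6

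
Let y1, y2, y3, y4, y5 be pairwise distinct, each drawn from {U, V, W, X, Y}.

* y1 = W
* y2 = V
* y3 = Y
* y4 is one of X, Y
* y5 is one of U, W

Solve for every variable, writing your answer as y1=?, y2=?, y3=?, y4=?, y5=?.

y1's domain is down to {W}, so y1 = W. So y5 can't be W.
y2 has just one choice, so y2 = V.
y3 has just one choice, so y3 = Y. So y4 can't be Y.
That leaves y4 = X.
That leaves y5 = U.

y1=W, y2=V, y3=Y, y4=X, y5=U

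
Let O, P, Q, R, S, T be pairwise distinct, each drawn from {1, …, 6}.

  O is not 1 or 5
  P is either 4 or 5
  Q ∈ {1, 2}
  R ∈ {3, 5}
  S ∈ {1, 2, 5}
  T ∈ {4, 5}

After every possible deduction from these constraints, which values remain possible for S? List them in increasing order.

1, 2

The 6 variables together cover exactly {1, 2, 3, 4, 5, 6} — 6 values for 6 variables — and 6 appears only in O's list, so O = 6.
The 5 still-open variables draw from only 5 values {1, 2, 3, 4, 5}, so each is used; only R can be 3, hence R = 3.
The 2 variables P and T are confined to {4, 5}, which locks those values in; drop them from S.
No further eliminations apply; S can still be any of 1, 2.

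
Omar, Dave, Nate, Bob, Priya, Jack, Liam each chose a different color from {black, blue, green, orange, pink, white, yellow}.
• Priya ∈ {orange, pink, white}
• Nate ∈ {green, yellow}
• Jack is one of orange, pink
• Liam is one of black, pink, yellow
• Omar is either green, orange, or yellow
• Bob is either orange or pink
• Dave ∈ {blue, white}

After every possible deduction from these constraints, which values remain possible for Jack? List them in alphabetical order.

The 7 variables draw from only 7 values {black, blue, green, orange, pink, white, yellow}, so each is used; only Liam can be black, hence Liam = black.
Among the 6 still-open variables, blue fits only Dave (and all 6 values in {blue, green, orange, pink, white, yellow} must be used), so Dave = blue.
The 5 still-open variables together cover exactly {green, orange, pink, white, yellow} — 5 values for 5 variables — and white appears only in Priya's list, so Priya = white.
Bob and Jack between them cover only {orange, pink} — a naked pair. Remove those values from Omar.
No further eliminations apply; Jack can still be any of orange, pink.

orange, pink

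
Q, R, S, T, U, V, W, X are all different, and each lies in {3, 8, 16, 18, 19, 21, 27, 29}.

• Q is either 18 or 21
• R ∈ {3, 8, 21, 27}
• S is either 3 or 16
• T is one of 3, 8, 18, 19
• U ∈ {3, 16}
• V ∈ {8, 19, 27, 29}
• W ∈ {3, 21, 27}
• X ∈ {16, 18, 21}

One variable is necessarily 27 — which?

The 8 variables together cover exactly {3, 8, 16, 18, 19, 21, 27, 29} — 8 values for 8 variables — and 29 appears only in V's list, so V = 29.
The 7 still-open variables together cover exactly {3, 8, 16, 18, 19, 21, 27} — 7 values for 7 variables — and 19 appears only in T's list, so T = 19.
The 6 still-open variables draw from only 6 values {3, 8, 16, 18, 21, 27}, so each is used; only R can be 8, hence R = 8.
The 5 still-open variables together cover exactly {3, 16, 18, 21, 27} — 5 values for 5 variables — and 27 appears only in W's list, so W = 27.

W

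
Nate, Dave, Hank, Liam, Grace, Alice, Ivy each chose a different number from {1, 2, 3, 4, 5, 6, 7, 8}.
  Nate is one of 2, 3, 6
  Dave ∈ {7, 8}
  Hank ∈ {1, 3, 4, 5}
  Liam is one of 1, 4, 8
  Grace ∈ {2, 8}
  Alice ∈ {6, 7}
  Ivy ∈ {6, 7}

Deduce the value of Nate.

Alice and Ivy between them cover only {6, 7} — a naked pair. Remove those values from Nate, Dave.
Dave's domain is down to {8}, so Dave = 8. Eliminate 8 elsewhere: Liam, Grace.
That leaves Grace = 2. Strike 2 from Nate.
So Nate = 3.

3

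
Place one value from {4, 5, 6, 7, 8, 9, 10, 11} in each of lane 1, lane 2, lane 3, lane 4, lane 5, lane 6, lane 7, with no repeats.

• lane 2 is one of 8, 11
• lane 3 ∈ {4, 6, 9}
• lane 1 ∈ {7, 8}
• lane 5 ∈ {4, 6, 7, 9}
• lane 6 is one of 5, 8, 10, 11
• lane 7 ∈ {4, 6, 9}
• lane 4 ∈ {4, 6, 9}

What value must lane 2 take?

The 3 variables lane 3, lane 4, lane 7 are confined to {4, 6, 9}, which locks those values in; drop them from lane 5.
lane 5 has just one choice, so lane 5 = 7. Eliminate 7 elsewhere: lane 1.
lane 1's domain is down to {8}, so lane 1 = 8. Eliminate 8 elsewhere: lane 2, lane 6.
So lane 2 = 11.

11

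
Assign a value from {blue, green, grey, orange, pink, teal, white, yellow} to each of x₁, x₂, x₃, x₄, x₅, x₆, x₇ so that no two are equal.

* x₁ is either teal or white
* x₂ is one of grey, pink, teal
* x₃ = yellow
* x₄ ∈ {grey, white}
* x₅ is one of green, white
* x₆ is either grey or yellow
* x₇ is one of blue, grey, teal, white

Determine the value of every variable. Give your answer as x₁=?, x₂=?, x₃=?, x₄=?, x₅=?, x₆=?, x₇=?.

x₁=teal, x₂=pink, x₃=yellow, x₄=white, x₅=green, x₆=grey, x₇=blue

x₃'s domain is down to {yellow}, so x₃ = yellow. Strike yellow from x₆.
That leaves x₆ = grey. Remove grey from x₂, x₄, x₇.
x₄ has just one choice, so x₄ = white. Eliminate white elsewhere: x₁, x₅, x₇.
x₅ has just one choice, so x₅ = green.
x₁ must be teal (only option left). So x₂, x₇ can't be teal.
x₂ has just one choice, so x₂ = pink.
x₇ has just one choice, so x₇ = blue.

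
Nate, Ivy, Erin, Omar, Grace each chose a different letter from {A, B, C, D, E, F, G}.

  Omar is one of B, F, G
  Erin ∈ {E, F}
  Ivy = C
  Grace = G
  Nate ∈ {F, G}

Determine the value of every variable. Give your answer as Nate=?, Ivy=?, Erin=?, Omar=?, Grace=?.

Ivy's domain is down to {C}, so Ivy = C.
Grace has just one choice, so Grace = G. So Nate, Omar can't be G.
Nate has just one choice, so Nate = F. So Erin, Omar can't be F.
Erin has just one choice, so Erin = E.
Omar must be B (only option left).

Nate=F, Ivy=C, Erin=E, Omar=B, Grace=G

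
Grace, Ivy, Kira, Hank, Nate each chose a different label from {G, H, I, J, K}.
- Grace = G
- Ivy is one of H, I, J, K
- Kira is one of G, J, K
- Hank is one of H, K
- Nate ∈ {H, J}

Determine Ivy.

I

Grace has just one choice, so Grace = G. So Kira can't be G.
The 4 still-open variables draw from only 4 values {H, I, J, K}, so each is used; only Ivy can be I, hence Ivy = I.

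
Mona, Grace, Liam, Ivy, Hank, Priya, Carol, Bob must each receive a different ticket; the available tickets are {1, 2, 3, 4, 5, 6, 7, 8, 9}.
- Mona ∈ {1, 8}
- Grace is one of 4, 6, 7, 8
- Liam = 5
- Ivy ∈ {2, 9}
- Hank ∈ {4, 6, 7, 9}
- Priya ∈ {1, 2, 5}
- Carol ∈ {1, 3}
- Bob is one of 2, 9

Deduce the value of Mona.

Liam must be 5 (only option left). Remove 5 from Priya.
The 2 variables Ivy and Bob are confined to {2, 9}, which locks those values in; drop them from Hank, Priya.
Priya's domain is down to {1}, so Priya = 1. So Mona, Carol can't be 1.
So Mona = 8.

8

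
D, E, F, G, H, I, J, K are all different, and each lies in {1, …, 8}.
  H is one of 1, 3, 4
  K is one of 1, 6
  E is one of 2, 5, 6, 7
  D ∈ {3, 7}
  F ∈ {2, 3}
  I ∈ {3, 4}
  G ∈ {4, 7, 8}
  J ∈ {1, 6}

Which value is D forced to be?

The 8 variables draw from only 8 values {1, 2, 3, 4, 5, 6, 7, 8}, so each is used; only E can be 5, hence E = 5.
The 7 still-open variables draw from only 7 values {1, 2, 3, 4, 6, 7, 8}, so each is used; only F can be 2, hence F = 2.
Among the 6 still-open variables, 8 fits only G (and all 6 values in {1, 3, 4, 6, 7, 8} must be used), so G = 8.
The 5 still-open variables together cover exactly {1, 3, 4, 6, 7} — 5 values for 5 variables — and 7 appears only in D's list, so D = 7.

7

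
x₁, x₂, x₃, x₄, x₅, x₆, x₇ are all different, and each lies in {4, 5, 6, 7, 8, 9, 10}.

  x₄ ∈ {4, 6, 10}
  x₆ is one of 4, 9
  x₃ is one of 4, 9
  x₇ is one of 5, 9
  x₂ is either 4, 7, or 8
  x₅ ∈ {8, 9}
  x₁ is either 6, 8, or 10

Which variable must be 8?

The 7 variables together cover exactly {4, 5, 6, 7, 8, 9, 10} — 7 values for 7 variables — and 5 appears only in x₇'s list, so x₇ = 5.
The 6 still-open variables draw from only 6 values {4, 6, 7, 8, 9, 10}, so each is used; only x₂ can be 7, hence x₂ = 7.
x₃ and x₆ between them cover only {4, 9} — a naked pair. Remove those values from x₄, x₅.
So 8 goes to x₅.

x₅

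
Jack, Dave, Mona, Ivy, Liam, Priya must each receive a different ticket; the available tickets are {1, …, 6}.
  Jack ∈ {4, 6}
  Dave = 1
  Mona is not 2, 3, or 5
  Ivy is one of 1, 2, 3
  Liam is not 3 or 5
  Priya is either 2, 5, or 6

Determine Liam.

Dave's domain is down to {1}, so Dave = 1. Remove 1 from Mona, Ivy, Liam.
Among the 5 still-open variables, 3 fits only Ivy (and all 5 values in {2, 3, 4, 5, 6} must be used), so Ivy = 3.
Among the 4 still-open variables, 5 fits only Priya (and all 4 values in {2, 4, 5, 6} must be used), so Priya = 5.
Among the 3 still-open variables, 2 fits only Liam (and all 3 values in {2, 4, 6} must be used), so Liam = 2.

2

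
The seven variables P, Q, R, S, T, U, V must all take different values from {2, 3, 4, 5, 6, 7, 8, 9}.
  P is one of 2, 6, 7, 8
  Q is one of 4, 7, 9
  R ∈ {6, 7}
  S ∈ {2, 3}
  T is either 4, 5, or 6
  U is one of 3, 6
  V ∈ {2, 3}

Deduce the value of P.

S and V share exactly the 2 values {2, 3}; by pigeonhole those values go to them, so strike 2, 3 from P, U.
U's domain is down to {6}, so U = 6. Remove 6 from P, R, T.
That leaves R = 7. Strike 7 from P, Q.
So P = 8.

8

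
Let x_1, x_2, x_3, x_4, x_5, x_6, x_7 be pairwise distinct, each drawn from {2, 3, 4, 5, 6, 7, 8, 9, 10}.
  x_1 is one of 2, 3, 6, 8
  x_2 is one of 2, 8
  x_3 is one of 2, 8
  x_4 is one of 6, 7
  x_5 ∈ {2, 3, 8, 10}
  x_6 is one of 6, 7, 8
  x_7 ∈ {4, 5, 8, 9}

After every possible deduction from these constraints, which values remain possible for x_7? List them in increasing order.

4, 5, 9

The 2 variables x_2 and x_3 are confined to {2, 8}, which locks those values in; drop them from x_1, x_5, x_6, x_7.
The 2 variables x_4 and x_6 are confined to {6, 7}, which locks those values in; drop them from x_1.
x_1 has just one choice, so x_1 = 3. Remove 3 from x_5.
That leaves x_5 = 10.
No further eliminations apply; x_7 can still be any of 4, 5, 9.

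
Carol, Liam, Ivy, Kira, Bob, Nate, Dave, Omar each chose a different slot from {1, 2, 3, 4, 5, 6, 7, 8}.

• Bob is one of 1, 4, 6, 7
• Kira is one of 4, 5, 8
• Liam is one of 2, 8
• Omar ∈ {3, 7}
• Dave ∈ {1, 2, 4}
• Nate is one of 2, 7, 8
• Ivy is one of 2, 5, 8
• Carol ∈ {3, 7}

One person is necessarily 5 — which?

Ivy

The 8 variables together cover exactly {1, 2, 3, 4, 5, 6, 7, 8} — 8 values for 8 variables — and 6 appears only in Bob's list, so Bob = 6.
The 7 still-open variables draw from only 7 values {1, 2, 3, 4, 5, 7, 8}, so each is used; only Dave can be 1, hence Dave = 1.
The 6 still-open variables together cover exactly {2, 3, 4, 5, 7, 8} — 6 values for 6 variables — and 4 appears only in Kira's list, so Kira = 4.
The 5 still-open variables together cover exactly {2, 3, 5, 7, 8} — 5 values for 5 variables — and 5 appears only in Ivy's list, so Ivy = 5.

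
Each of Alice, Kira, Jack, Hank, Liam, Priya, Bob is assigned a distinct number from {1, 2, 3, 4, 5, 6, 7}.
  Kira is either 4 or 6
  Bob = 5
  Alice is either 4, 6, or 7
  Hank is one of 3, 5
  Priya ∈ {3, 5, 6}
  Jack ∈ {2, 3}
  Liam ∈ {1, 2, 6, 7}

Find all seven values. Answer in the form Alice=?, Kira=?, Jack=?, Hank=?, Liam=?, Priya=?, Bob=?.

Bob's domain is down to {5}, so Bob = 5. Remove 5 from Hank, Priya.
Hank's domain is down to {3}, so Hank = 3. Eliminate 3 elsewhere: Jack, Priya.
Priya has just one choice, so Priya = 6. Eliminate 6 elsewhere: Alice, Kira, Liam.
That leaves Kira = 4. Strike 4 from Alice.
Jack must be 2 (only option left). So Liam can't be 2.
Alice's domain is down to {7}, so Alice = 7. Strike 7 from Liam.
That leaves Liam = 1.

Alice=7, Kira=4, Jack=2, Hank=3, Liam=1, Priya=6, Bob=5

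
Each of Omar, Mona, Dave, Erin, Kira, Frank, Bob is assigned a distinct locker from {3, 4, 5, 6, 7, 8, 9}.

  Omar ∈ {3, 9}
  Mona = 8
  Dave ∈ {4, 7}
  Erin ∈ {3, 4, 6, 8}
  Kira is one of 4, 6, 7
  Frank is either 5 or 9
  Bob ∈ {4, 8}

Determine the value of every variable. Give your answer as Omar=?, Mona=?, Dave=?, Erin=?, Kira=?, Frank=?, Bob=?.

Mona has just one choice, so Mona = 8. So Erin, Bob can't be 8.
Bob has just one choice, so Bob = 4. So Dave, Erin, Kira can't be 4.
Dave must be 7 (only option left). Remove 7 from Kira.
Kira must be 6 (only option left). Eliminate 6 elsewhere: Erin.
Erin must be 3 (only option left). Strike 3 from Omar.
That leaves Omar = 9. Strike 9 from Frank.
Frank must be 5 (only option left).

Omar=9, Mona=8, Dave=7, Erin=3, Kira=6, Frank=5, Bob=4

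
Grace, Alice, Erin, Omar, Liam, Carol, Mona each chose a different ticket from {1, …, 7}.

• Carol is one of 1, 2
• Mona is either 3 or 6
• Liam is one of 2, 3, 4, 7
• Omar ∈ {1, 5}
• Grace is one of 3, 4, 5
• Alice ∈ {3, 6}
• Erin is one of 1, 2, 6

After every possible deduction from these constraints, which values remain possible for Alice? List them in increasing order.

3, 6

The 7 variables together cover exactly {1, 2, 3, 4, 5, 6, 7} — 7 values for 7 variables — and 7 appears only in Liam's list, so Liam = 7.
The 6 still-open variables draw from only 6 values {1, 2, 3, 4, 5, 6}, so each is used; only Grace can be 4, hence Grace = 4.
The 5 still-open variables together cover exactly {1, 2, 3, 5, 6} — 5 values for 5 variables — and 5 appears only in Omar's list, so Omar = 5.
Alice and Mona share exactly the 2 values {3, 6}; by pigeonhole those values go to them, so strike 3, 6 from Erin.
No further eliminations apply; Alice can still be any of 3, 6.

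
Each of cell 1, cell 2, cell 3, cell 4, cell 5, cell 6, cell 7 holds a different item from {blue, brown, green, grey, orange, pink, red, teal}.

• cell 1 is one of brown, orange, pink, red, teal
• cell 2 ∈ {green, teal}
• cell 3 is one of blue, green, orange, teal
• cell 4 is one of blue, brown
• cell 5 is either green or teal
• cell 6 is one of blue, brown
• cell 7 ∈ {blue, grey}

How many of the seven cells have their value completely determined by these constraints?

2

cell 2 and cell 5 between them cover only {green, teal} — a naked pair. Remove those values from cell 1, cell 3.
The 2 variables cell 4 and cell 6 are confined to {blue, brown}, which locks those values in; drop them from cell 1, cell 3, cell 7.
cell 3's domain is down to {orange}, so cell 3 = orange. So cell 1 can't be orange.
That leaves cell 7 = grey.
Determined: cell 3=orange, cell 7=grey. The other cells each still have more than one consistent value. That makes 2.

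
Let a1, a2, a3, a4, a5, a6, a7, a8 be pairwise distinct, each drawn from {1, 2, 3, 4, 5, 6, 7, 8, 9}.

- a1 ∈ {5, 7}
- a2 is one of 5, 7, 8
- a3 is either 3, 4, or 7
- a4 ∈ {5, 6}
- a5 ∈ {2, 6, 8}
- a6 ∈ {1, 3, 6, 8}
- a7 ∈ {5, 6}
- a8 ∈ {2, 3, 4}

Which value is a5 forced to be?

2

The 8 variables draw from only 8 values {1, 2, 3, 4, 5, 6, 7, 8}, so each is used; only a6 can be 1, hence a6 = 1.
The 2 variables a4 and a7 are confined to {5, 6}, which locks those values in; drop them from a1, a2, a5.
That leaves a1 = 7. Remove 7 from a2, a3.
That leaves a2 = 8. Strike 8 from a5.
So a5 = 2.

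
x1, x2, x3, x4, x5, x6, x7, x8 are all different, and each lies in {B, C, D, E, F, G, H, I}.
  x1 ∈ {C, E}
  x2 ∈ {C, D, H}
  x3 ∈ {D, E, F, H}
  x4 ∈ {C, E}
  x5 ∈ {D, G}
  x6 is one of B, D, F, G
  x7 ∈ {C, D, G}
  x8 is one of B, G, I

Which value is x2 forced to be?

H

Among the 8 variables, I fits only x8 (and all 8 values in {B, C, D, E, F, G, H, I} must be used), so x8 = I.
The 7 still-open variables draw from only 7 values {B, C, D, E, F, G, H}, so each is used; only x6 can be B, hence x6 = B.
The 6 still-open variables together cover exactly {C, D, E, F, G, H} — 6 values for 6 variables — and F appears only in x3's list, so x3 = F.
The 5 still-open variables together cover exactly {C, D, E, G, H} — 5 values for 5 variables — and H appears only in x2's list, so x2 = H.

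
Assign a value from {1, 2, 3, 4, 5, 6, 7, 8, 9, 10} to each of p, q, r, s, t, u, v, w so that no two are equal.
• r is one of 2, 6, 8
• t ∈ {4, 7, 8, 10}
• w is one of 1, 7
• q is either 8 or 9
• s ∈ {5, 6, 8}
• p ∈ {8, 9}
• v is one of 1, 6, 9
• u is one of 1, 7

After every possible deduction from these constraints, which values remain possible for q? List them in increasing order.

8, 9

p and q between them cover only {8, 9} — a naked pair. Remove those values from r, s, t, v.
The 2 variables u and w are confined to {1, 7}, which locks those values in; drop them from t, v.
v has just one choice, so v = 6. So r, s can't be 6.
r must be 2 (only option left).
That leaves s = 5.
No further eliminations apply; q can still be any of 8, 9.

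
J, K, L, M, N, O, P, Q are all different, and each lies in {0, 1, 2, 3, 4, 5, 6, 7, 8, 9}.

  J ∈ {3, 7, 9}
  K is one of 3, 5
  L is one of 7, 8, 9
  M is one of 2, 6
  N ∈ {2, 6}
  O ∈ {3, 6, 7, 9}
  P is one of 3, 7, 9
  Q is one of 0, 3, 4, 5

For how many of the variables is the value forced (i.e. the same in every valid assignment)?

2

M and N between them cover only {2, 6} — a naked pair. Remove those values from O.
J, O, P share exactly the 3 values {3, 7, 9}; by pigeonhole those values go to them, so strike 3, 7, 9 from K, L, Q.
That leaves K = 5. Strike 5 from Q.
L must be 8 (only option left).
Determined: K=5, L=8. The other variables each still have more than one consistent value. That makes 2.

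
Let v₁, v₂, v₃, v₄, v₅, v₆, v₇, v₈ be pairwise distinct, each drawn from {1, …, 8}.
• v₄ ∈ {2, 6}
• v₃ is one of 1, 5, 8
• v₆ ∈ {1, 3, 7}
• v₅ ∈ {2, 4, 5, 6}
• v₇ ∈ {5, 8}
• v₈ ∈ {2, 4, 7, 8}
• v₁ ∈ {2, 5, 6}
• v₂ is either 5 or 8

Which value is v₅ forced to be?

4

The 8 variables draw from only 8 values {1, 2, 3, 4, 5, 6, 7, 8}, so each is used; only v₆ can be 3, hence v₆ = 3.
The 7 still-open variables draw from only 7 values {1, 2, 4, 5, 6, 7, 8}, so each is used; only v₃ can be 1, hence v₃ = 1.
Among the 6 still-open variables, 7 fits only v₈ (and all 6 values in {2, 4, 5, 6, 7, 8} must be used), so v₈ = 7.
Among the 5 still-open variables, 4 fits only v₅ (and all 5 values in {2, 4, 5, 6, 8} must be used), so v₅ = 4.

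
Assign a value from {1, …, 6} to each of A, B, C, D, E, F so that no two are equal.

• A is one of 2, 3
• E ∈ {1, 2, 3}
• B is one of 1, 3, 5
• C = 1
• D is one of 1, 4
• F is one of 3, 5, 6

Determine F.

6

C has just one choice, so C = 1. Strike 1 from B, D, E.
That leaves D = 4.
Among the 4 still-open variables, 6 fits only F (and all 4 values in {2, 3, 5, 6} must be used), so F = 6.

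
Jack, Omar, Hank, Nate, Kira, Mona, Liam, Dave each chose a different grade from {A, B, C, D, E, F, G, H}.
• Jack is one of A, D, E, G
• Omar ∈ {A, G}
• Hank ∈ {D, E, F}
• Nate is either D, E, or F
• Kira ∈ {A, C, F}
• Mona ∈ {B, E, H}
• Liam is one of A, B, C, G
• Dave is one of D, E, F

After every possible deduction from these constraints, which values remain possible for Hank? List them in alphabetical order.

D, E, F

Among the 8 variables, H fits only Mona (and all 8 values in {A, B, C, D, E, F, G, H} must be used), so Mona = H.
Among the 7 still-open variables, B fits only Liam (and all 7 values in {A, B, C, D, E, F, G} must be used), so Liam = B.
The 6 still-open variables together cover exactly {A, C, D, E, F, G} — 6 values for 6 variables — and C appears only in Kira's list, so Kira = C.
Hank, Nate, Dave share exactly the 3 values {D, E, F}; by pigeonhole those values go to them, so strike D, E, F from Jack.
No further eliminations apply; Hank can still be any of D, E, F.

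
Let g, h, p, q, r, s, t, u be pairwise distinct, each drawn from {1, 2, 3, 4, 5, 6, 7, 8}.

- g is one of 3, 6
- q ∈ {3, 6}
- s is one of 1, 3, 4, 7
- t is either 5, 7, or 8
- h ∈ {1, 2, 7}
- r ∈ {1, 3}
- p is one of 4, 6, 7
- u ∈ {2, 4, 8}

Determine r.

The 8 variables together cover exactly {1, 2, 3, 4, 5, 6, 7, 8} — 8 values for 8 variables — and 5 appears only in t's list, so t = 5.
Among the 7 still-open variables, 8 fits only u (and all 7 values in {1, 2, 3, 4, 6, 7, 8} must be used), so u = 8.
Among the 6 still-open variables, 2 fits only h (and all 6 values in {1, 2, 3, 4, 6, 7} must be used), so h = 2.
g and q between them cover only {3, 6} — a naked pair. Remove those values from p, r, s.
So r = 1.

1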